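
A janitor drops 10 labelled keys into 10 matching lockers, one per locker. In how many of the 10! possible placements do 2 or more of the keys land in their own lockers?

958879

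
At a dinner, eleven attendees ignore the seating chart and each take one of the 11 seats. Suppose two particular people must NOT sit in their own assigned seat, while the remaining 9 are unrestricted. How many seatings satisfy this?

Let A_j be the event that the j-th constrained one is fixed. By inclusion-exclusion over the 2 events:
Σ_{j=0}^{2} (-1)^j C(2,j)(11-j)!
= C(2,0)·11! - C(2,1)·10! + C(2,2)·9!
= 39916800 - 7257600 + 362880
= 33022080

33022080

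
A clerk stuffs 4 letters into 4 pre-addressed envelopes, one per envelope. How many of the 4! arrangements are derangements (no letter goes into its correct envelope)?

9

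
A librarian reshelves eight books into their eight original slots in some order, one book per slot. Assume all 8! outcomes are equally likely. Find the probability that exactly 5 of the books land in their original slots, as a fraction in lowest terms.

Favorable outcomes: C(8,5)·!3 = 56·2 = 112.
Total outcomes: 8! = 40320.
Probability = 112/40320 = 1/360.

1/360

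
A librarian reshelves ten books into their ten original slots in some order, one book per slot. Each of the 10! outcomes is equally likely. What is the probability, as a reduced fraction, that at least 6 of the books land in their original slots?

17/28350

Favorable outcomes: Σ_{i≥6} C(10,i)·!(10-i) = 210·9 + 120·2 + 45·1 + 10·0 + 1·1 = 2176.
Total outcomes: 10! = 3628800.
Probability = 2176/3628800 = 17/28350.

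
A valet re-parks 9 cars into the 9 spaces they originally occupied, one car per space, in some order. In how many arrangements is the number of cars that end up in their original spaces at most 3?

355997

# with exactly i fixed is C(9,i)·!(9-i); sum over i=0..3:
  i=0: C(9,0)·!9 = 1·133496 = 133496
  i=1: C(9,1)·!8 = 9·14833 = 133497
  i=2: C(9,2)·!7 = 36·1854 = 66744
  i=3: C(9,3)·!6 = 84·265 = 22260
Total = 355997.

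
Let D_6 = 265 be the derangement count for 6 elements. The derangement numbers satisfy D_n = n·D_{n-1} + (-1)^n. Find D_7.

D_7 = 7·265 - 1 = 1854.

1854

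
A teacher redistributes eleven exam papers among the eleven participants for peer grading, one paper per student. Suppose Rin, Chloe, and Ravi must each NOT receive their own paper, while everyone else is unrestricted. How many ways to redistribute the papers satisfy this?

30078720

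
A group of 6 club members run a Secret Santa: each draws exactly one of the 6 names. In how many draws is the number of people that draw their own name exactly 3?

Pick the 3 fixed positions: C(6,3) = 20 ways.
The remaining 3 must be deranged: !3 = 2.
Total: 20 × 2 = 40.

40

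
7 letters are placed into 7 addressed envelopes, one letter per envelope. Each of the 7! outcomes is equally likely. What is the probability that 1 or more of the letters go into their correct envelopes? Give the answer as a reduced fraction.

Favorable outcomes: Σ_{i≥1} C(7,i)·!(7-i) = 7·265 + 21·44 + 35·9 + 35·2 + 21·1 + 7·0 + 1·1 = 3186.
Total outcomes: 7! = 5040.
Probability = 3186/5040 = 177/280.

177/280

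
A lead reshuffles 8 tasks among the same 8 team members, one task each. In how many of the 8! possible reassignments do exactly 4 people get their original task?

Choose which 4 of the 8 are fixed: C(8,4) = 70.
The other 4 form a derangement: !4 = 9.
Total: 70 × 9 = 630.

630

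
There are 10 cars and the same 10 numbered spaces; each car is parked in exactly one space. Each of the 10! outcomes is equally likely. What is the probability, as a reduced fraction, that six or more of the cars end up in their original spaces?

17/28350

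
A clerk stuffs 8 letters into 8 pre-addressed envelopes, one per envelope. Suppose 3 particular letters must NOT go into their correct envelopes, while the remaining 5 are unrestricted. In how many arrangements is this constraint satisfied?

Let A_j be the event that the j-th constrained one is fixed. By inclusion-exclusion over the 3 events:
Σ_{j=0}^{3} (-1)^j C(3,j)(8-j)!
= C(3,0)·8! - C(3,1)·7! + C(3,2)·6! - C(3,3)·5!
= 40320 - 15120 + 2160 - 120
= 27240

27240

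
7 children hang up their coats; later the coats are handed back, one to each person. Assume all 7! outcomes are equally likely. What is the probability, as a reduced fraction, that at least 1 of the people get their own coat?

177/280

Favorable outcomes: Σ_{i≥1} C(7,i)·!(7-i) = 7·265 + 21·44 + 35·9 + 35·2 + 21·1 + 7·0 + 1·1 = 3186.
Total outcomes: 7! = 5040.
Probability = 3186/5040 = 177/280.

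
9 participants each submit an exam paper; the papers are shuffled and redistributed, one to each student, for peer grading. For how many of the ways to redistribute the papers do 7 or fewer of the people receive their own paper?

362879

Sum C(9,i)·!(9-i) for i = 0..7:
  i=0: C(9,0)·!9 = 1·133496 = 133496
  i=1: C(9,1)·!8 = 9·14833 = 133497
  i=2: C(9,2)·!7 = 36·1854 = 66744
  i=3: C(9,3)·!6 = 84·265 = 22260
  i=4: C(9,4)·!5 = 126·44 = 5544
  i=5: C(9,5)·!4 = 126·9 = 1134
  i=6: C(9,6)·!3 = 84·2 = 168
  i=7: C(9,7)·!2 = 36·1 = 36
Total = 362879.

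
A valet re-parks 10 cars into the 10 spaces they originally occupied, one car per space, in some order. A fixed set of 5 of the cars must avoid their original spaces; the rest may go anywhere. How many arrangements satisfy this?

2170680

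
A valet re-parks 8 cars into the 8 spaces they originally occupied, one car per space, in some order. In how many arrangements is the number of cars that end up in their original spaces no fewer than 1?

Sum C(8,i)·!(8-i) for i = 1..8:
  i=1: C(8,1)·!7 = 8·1854 = 14832
  i=2: C(8,2)·!6 = 28·265 = 7420
  i=3: C(8,3)·!5 = 56·44 = 2464
  i=4: C(8,4)·!4 = 70·9 = 630
  i=5: C(8,5)·!3 = 56·2 = 112
  i=6: C(8,6)·!2 = 28·1 = 28
  i=7: C(8,7)·!1 = 8·0 = 0
  i=8: C(8,8)·!0 = 1·1 = 1
Total = 25487.

25487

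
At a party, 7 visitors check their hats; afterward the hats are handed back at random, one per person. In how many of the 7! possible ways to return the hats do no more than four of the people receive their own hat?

Sum C(7,i)·!(7-i) for i = 0..4:
  i=0: C(7,0)·!7 = 1·1854 = 1854
  i=1: C(7,1)·!6 = 7·265 = 1855
  i=2: C(7,2)·!5 = 21·44 = 924
  i=3: C(7,3)·!4 = 35·9 = 315
  i=4: C(7,4)·!3 = 35·2 = 70
Total = 5018.

5018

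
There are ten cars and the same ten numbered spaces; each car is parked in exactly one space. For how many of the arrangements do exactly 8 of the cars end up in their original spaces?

Choose which 8 of the 10 are fixed: C(10,8) = 45.
The remaining 2 must be deranged: !2 = 1.
Total: 45 × 1 = 45.

45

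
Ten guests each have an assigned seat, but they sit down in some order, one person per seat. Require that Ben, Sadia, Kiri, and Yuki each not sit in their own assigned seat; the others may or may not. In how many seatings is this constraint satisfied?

Let A_j be the event that the j-th constrained one is fixed. By inclusion-exclusion over the 4 events:
Σ_{j=0}^{4} (-1)^j C(4,j)(10-j)!
= C(4,0)·10! - C(4,1)·9! + C(4,2)·8! - C(4,3)·7! + C(4,4)·6!
= 3628800 - 1451520 + 241920 - 20160 + 720
= 2399760

2399760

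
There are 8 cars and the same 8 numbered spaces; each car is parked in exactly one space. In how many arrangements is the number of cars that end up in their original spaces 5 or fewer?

# with exactly i fixed is C(8,i)·!(8-i); sum over i=0..5:
  i=0: C(8,0)·!8 = 1·14833 = 14833
  i=1: C(8,1)·!7 = 8·1854 = 14832
  i=2: C(8,2)·!6 = 28·265 = 7420
  i=3: C(8,3)·!5 = 56·44 = 2464
  i=4: C(8,4)·!4 = 70·9 = 630
  i=5: C(8,5)·!3 = 56·2 = 112
Total = 40291.

40291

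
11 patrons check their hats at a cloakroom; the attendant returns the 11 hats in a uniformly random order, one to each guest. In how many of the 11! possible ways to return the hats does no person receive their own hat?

14684570

!11 is the nearest integer to 11!/e.
11! = 39916800, and 39916800/e ≈ 14684570.08, so !11 = 14684570.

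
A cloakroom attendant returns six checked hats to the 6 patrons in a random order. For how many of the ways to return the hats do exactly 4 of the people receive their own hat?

15

Choose which 4 of the 6 are fixed: C(6,4) = 15.
The remaining 2 must be deranged: !2 = 1.
Total: 15 × 1 = 15.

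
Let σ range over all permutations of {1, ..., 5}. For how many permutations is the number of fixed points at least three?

11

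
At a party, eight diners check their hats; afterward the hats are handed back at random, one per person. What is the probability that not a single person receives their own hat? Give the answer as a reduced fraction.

2119/5760

Favorable outcomes: !8 = 14833.
Total outcomes: 8! = 40320.
Probability = 14833/40320 = 2119/5760.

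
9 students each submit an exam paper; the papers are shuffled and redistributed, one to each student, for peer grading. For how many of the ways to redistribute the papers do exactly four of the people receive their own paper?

5544

Choose which 4 of the 9 are fixed: C(9,4) = 126.
The other 5 form a derangement: !5 = 44.
Total: 126 × 44 = 5544.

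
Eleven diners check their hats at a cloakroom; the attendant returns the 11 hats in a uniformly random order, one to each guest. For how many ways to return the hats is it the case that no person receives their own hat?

14684570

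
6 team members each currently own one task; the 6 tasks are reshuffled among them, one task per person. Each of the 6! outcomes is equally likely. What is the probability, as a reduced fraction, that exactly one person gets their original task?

11/30

Favorable outcomes: C(6,1)·!5 = 6·44 = 264.
Total outcomes: 6! = 720.
Probability = 264/720 = 11/30.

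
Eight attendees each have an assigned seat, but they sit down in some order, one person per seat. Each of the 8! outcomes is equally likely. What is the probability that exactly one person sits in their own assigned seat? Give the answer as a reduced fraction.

103/280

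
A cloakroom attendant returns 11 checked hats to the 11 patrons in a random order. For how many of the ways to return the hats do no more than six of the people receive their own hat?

39913444

# with exactly i fixed is C(11,i)·!(11-i); sum over i=0..6:
  i=0: C(11,0)·!11 = 1·14684570 = 14684570
  i=1: C(11,1)·!10 = 11·1334961 = 14684571
  i=2: C(11,2)·!9 = 55·133496 = 7342280
  i=3: C(11,3)·!8 = 165·14833 = 2447445
  i=4: C(11,4)·!7 = 330·1854 = 611820
  i=5: C(11,5)·!6 = 462·265 = 122430
  i=6: C(11,6)·!5 = 462·44 = 20328
Total = 39913444.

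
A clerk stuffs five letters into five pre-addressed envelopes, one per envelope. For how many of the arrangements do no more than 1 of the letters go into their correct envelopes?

89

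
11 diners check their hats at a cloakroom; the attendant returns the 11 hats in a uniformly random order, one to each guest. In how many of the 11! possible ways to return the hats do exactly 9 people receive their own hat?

55

Choose which 9 of the 11 are fixed: C(11,9) = 55.
The other 2 form a derangement: !2 = 1.
Total: 55 × 1 = 55.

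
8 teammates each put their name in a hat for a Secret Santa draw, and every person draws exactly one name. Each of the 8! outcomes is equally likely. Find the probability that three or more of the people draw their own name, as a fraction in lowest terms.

647/8064

Favorable outcomes: Σ_{i≥3} C(8,i)·!(8-i) = 56·44 + 70·9 + 56·2 + 28·1 + 8·0 + 1·1 = 3235.
Total outcomes: 8! = 40320.
Probability = 3235/40320 = 647/8064.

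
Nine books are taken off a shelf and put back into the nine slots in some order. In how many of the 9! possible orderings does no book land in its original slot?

133496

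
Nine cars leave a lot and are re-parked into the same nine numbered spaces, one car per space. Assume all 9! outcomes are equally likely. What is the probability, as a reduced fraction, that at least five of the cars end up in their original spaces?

1339/362880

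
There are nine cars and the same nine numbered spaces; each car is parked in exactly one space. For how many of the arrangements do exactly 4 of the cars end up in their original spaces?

Pick the 4 fixed positions: C(9,4) = 126 ways.
The other 5 form a derangement: !5 = 44.
Total: 126 × 44 = 5544.

5544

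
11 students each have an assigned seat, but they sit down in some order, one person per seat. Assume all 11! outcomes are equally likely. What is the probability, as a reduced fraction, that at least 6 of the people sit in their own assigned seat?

Favorable outcomes: Σ_{i≥6} C(11,i)·!(11-i) = 462·44 + 330·9 + 165·2 + 55·1 + 11·0 + 1·1 = 23684.
Total outcomes: 11! = 39916800.
Probability = 23684/39916800 = 5921/9979200.

5921/9979200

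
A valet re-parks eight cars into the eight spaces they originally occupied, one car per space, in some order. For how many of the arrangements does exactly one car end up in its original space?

14832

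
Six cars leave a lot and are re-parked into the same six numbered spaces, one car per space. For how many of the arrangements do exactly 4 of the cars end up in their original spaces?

15

Choose which 4 of the 6 are fixed: C(6,4) = 15.
The remaining 2 must be deranged: !2 = 1.
Total: 15 × 1 = 15.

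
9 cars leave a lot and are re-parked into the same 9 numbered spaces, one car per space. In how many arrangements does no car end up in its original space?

133496

!9 is the nearest integer to 9!/e.
9! = 362880, and 362880/e ≈ 133496.09, so !9 = 133496.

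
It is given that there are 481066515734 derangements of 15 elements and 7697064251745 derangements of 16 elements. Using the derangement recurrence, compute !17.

!17 = (17-1)·(!16 + !15) = 16·(7697064251745 + 481066515734) = 16·8178130767479 = 130850092279664.

130850092279664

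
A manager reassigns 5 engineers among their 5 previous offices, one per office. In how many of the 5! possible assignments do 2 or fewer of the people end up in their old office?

Sum C(5,i)·!(5-i) for i = 0..2:
  i=0: C(5,0)·!5 = 1·44 = 44
  i=1: C(5,1)·!4 = 5·9 = 45
  i=2: C(5,2)·!3 = 10·2 = 20
Total = 109.

109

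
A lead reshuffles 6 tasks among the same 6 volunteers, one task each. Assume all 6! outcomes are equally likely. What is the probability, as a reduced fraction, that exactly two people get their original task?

Favorable outcomes: C(6,2)·!4 = 15·9 = 135.
Total outcomes: 6! = 720.
Probability = 135/720 = 3/16.

3/16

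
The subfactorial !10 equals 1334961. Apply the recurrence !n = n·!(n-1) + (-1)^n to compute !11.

14684570

!11 = 11·1334961 - 1 = 14684570.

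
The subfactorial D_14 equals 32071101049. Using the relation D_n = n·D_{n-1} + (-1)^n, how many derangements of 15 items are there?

481066515734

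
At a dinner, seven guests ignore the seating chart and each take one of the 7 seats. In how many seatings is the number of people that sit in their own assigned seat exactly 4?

Choose which 4 of the 7 are fixed: C(7,4) = 35.
The remaining 3 must be deranged: !3 = 2.
Total: 35 × 2 = 70.

70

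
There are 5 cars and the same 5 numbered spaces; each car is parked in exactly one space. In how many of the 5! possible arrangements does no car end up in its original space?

44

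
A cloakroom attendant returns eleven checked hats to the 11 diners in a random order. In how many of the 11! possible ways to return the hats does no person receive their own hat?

The subfactorial !11 = [11!/e] (nearest integer).
11! = 39916800, and 39916800/e ≈ 14684570.08, so !11 = 14684570.

14684570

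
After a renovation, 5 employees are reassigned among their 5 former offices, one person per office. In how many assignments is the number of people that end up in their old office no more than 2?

Sum C(5,i)·!(5-i) for i = 0..2:
  i=0: C(5,0)·!5 = 1·44 = 44
  i=1: C(5,1)·!4 = 5·9 = 45
  i=2: C(5,2)·!3 = 10·2 = 20
Total = 109.

109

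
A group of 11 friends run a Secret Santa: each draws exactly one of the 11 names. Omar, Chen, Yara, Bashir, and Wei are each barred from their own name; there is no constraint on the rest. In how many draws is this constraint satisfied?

25022880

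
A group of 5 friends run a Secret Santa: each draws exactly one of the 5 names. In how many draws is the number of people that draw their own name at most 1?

89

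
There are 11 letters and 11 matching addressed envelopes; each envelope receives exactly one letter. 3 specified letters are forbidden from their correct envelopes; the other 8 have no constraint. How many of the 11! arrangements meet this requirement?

30078720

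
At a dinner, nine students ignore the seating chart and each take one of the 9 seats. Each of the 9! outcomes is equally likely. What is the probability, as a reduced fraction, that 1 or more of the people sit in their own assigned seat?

28673/45360

Favorable outcomes: Σ_{i≥1} C(9,i)·!(9-i) = 9·14833 + 36·1854 + 84·265 + 126·44 + 126·9 + 84·2 + 36·1 + 9·0 + 1·1 = 229384.
Total outcomes: 9! = 362880.
Probability = 229384/362880 = 28673/45360.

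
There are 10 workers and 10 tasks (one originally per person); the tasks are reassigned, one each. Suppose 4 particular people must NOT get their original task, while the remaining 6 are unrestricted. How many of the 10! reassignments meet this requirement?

2399760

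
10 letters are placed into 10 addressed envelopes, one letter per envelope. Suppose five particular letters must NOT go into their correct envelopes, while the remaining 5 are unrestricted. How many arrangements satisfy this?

2170680

Let A_j be the event that the j-th constrained one is fixed. By inclusion-exclusion over the 5 events:
Σ_{j=0}^{5} (-1)^j C(5,j)(10-j)!
= C(5,0)·10! - C(5,1)·9! + C(5,2)·8! - C(5,3)·7! + C(5,4)·6! - C(5,5)·5!
= 3628800 - 1814400 + 403200 - 50400 + 3600 - 120
= 2170680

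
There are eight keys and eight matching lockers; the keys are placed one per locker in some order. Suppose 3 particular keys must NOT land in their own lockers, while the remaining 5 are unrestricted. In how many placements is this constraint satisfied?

Let A_j be the event that the j-th constrained one is fixed. By inclusion-exclusion over the 3 events:
Σ_{j=0}^{3} (-1)^j C(3,j)(8-j)!
= C(3,0)·8! - C(3,1)·7! + C(3,2)·6! - C(3,3)·5!
= 40320 - 15120 + 2160 - 120
= 27240

27240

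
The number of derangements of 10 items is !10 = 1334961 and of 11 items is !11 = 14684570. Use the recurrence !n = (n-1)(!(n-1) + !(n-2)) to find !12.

176214841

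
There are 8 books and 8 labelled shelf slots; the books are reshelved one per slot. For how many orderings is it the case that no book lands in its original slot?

14833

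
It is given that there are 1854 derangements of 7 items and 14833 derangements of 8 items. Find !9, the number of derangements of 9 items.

133496

!9 = (9-1)·(!8 + !7) = 8·(14833 + 1854) = 8·16687 = 133496.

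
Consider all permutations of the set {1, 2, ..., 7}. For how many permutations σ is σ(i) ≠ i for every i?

The subfactorial !7 = [7!/e] (nearest integer).
7! = 5040, and 5040/e ≈ 1854.11, so !7 = 1854.

1854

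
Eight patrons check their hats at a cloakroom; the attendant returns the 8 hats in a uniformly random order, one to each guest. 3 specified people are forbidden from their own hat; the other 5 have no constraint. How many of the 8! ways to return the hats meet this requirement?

27240

Inclusion-exclusion on the 3 forbidden self-matches:
Σ_{j=0}^{3} (-1)^j C(3,j)(8-j)!
= C(3,0)·8! - C(3,1)·7! + C(3,2)·6! - C(3,3)·5!
= 40320 - 15120 + 2160 - 120
= 27240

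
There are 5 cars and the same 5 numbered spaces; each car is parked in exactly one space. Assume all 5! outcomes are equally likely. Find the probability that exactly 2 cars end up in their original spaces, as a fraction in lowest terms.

1/6

Favorable outcomes: C(5,2)·!3 = 10·2 = 20.
Total outcomes: 5! = 120.
Probability = 20/120 = 1/6.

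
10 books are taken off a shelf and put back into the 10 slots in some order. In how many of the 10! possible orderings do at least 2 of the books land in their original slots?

Sum C(10,i)·!(10-i) for i = 2..10:
  i=2: C(10,2)·!8 = 45·14833 = 667485
  i=3: C(10,3)·!7 = 120·1854 = 222480
  i=4: C(10,4)·!6 = 210·265 = 55650
  i=5: C(10,5)·!5 = 252·44 = 11088
  i=6: C(10,6)·!4 = 210·9 = 1890
  i=7: C(10,7)·!3 = 120·2 = 240
  i=8: C(10,8)·!2 = 45·1 = 45
  i=9: C(10,9)·!1 = 10·0 = 0
  i=10: C(10,10)·!0 = 1·1 = 1
Total = 958879.

958879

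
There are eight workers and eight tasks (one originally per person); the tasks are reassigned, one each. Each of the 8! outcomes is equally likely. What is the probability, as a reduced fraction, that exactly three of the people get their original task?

11/180

Favorable outcomes: C(8,3)·!5 = 56·44 = 2464.
Total outcomes: 8! = 40320.
Probability = 2464/40320 = 11/180.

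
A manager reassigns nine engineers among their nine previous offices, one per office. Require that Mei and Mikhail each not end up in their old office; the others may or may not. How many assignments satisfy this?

287280

Inclusion-exclusion on the 2 forbidden self-matches:
Σ_{j=0}^{2} (-1)^j C(2,j)(9-j)!
= C(2,0)·9! - C(2,1)·8! + C(2,2)·7!
= 362880 - 80640 + 5040
= 287280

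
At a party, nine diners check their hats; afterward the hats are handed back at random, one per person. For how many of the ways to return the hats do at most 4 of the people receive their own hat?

361541

# with exactly i fixed is C(9,i)·!(9-i); sum over i=0..4:
  i=0: C(9,0)·!9 = 1·133496 = 133496
  i=1: C(9,1)·!8 = 9·14833 = 133497
  i=2: C(9,2)·!7 = 36·1854 = 66744
  i=3: C(9,3)·!6 = 84·265 = 22260
  i=4: C(9,4)·!5 = 126·44 = 5544
Total = 361541.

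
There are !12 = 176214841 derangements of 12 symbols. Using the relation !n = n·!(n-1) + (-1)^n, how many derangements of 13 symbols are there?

!13 = 13·176214841 - 1 = 2290792932.

2290792932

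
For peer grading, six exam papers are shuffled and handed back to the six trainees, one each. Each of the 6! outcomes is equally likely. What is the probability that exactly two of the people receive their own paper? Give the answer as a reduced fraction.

3/16

Favorable outcomes: C(6,2)·!4 = 15·9 = 135.
Total outcomes: 6! = 720.
Probability = 135/720 = 3/16.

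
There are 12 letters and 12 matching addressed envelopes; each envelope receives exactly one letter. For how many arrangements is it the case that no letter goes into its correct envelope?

!12 is the nearest integer to 12!/e.
12! = 479001600, and 479001600/e ≈ 176214840.93, so !12 = 176214841.

176214841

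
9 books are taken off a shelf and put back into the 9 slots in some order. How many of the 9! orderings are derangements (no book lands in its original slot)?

133496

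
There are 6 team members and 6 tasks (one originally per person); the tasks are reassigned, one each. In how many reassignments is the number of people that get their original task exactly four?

15

Pick the 4 fixed positions: C(6,4) = 15 ways.
The remaining 2 must be deranged: !2 = 1.
Total: 15 × 1 = 15.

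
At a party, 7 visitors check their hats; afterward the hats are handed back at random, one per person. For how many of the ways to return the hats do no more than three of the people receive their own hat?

4948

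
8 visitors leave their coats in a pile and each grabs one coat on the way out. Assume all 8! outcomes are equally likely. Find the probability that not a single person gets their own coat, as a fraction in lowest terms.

2119/5760

Favorable outcomes: !8 = 14833.
Total outcomes: 8! = 40320.
Probability = 14833/40320 = 2119/5760.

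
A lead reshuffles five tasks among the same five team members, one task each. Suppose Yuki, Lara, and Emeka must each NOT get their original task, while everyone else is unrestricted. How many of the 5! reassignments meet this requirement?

64

Let A_j be the event that the j-th constrained one is fixed. By inclusion-exclusion over the 3 events:
Σ_{j=0}^{3} (-1)^j C(3,j)(5-j)!
= C(3,0)·5! - C(3,1)·4! + C(3,2)·3! - C(3,3)·2!
= 120 - 72 + 18 - 2
= 64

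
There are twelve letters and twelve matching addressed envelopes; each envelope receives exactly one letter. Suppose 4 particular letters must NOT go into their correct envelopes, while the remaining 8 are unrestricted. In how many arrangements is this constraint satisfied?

339696000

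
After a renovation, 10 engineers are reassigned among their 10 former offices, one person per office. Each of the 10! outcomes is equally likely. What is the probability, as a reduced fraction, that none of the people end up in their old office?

16481/44800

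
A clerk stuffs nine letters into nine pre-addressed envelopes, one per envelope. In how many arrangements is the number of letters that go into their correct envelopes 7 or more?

37

# with exactly i fixed is C(9,i)·!(9-i); sum over i=7..9:
  i=7: C(9,7)·!2 = 36·1 = 36
  i=8: C(9,8)·!1 = 9·0 = 0
  i=9: C(9,9)·!0 = 1·1 = 1
Total = 37.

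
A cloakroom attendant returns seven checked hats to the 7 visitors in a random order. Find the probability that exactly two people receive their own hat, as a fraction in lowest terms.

Favorable outcomes: C(7,2)·!5 = 21·44 = 924.
Total outcomes: 7! = 5040.
Probability = 924/5040 = 11/60.

11/60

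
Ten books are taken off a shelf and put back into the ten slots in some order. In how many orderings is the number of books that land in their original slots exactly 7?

240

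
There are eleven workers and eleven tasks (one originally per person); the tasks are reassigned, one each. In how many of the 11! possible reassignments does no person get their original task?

14684570

The number of derangements of 11 is !11 = Σ_{k=0}^{11} (-1)^k·11!/k!
= 11! - 11!/1! + 11!/2! - 11!/3! + 11!/4! - 11!/5! + 11!/6! - 11!/7! + 11!/8! - 11!/9! + 11!/10! - 11!/11!
= 39916800 - 39916800 + 19958400 - 6652800 + 1663200 - 332640 + 55440 - 7920 + 990 - 110 + 11 - 1
= 14684570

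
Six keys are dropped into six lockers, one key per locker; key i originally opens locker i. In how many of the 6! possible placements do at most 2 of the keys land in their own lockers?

664

Sum C(6,i)·!(6-i) for i = 0..2:
  i=0: C(6,0)·!6 = 1·265 = 265
  i=1: C(6,1)·!5 = 6·44 = 264
  i=2: C(6,2)·!4 = 15·9 = 135
Total = 664.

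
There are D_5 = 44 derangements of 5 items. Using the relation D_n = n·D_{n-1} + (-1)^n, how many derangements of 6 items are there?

265

D_6 = 6·44 + 1 = 265.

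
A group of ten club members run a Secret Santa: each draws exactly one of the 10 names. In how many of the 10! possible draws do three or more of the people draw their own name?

291394

Sum C(10,i)·!(10-i) for i = 3..10:
  i=3: C(10,3)·!7 = 120·1854 = 222480
  i=4: C(10,4)·!6 = 210·265 = 55650
  i=5: C(10,5)·!5 = 252·44 = 11088
  i=6: C(10,6)·!4 = 210·9 = 1890
  i=7: C(10,7)·!3 = 120·2 = 240
  i=8: C(10,8)·!2 = 45·1 = 45
  i=9: C(10,9)·!1 = 10·0 = 0
  i=10: C(10,10)·!0 = 1·1 = 1
Total = 291394.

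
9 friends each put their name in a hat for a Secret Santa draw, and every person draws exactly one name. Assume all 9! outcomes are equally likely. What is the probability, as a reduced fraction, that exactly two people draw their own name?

Favorable outcomes: C(9,2)·!7 = 36·1854 = 66744.
Total outcomes: 9! = 362880.
Probability = 66744/362880 = 103/560.

103/560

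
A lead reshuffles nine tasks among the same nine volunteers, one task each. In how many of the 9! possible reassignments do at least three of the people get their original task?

# with exactly i fixed is C(9,i)·!(9-i); sum over i=3..9:
  i=3: C(9,3)·!6 = 84·265 = 22260
  i=4: C(9,4)·!5 = 126·44 = 5544
  i=5: C(9,5)·!4 = 126·9 = 1134
  i=6: C(9,6)·!3 = 84·2 = 168
  i=7: C(9,7)·!2 = 36·1 = 36
  i=8: C(9,8)·!1 = 9·0 = 0
  i=9: C(9,9)·!0 = 1·1 = 1
Total = 29143.

29143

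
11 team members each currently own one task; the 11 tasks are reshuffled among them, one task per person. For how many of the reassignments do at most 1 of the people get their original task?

29369141

Sum C(11,i)·!(11-i) for i = 0..1:
  i=0: C(11,0)·!11 = 1·14684570 = 14684570
  i=1: C(11,1)·!10 = 11·1334961 = 14684571
Total = 29369141.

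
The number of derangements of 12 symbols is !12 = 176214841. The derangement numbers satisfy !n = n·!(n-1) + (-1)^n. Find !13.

2290792932

!13 = 13·176214841 - 1 = 2290792932.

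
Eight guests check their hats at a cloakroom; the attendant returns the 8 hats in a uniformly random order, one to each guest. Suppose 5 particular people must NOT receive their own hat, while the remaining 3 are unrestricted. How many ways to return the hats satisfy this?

21234

Inclusion-exclusion on the 5 forbidden self-matches:
Σ_{j=0}^{5} (-1)^j C(5,j)(8-j)!
= C(5,0)·8! - C(5,1)·7! + C(5,2)·6! - C(5,3)·5! + C(5,4)·4! - C(5,5)·3!
= 40320 - 25200 + 7200 - 1200 + 120 - 6
= 21234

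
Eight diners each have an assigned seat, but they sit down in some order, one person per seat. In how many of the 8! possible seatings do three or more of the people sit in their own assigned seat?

# with exactly i fixed is C(8,i)·!(8-i); sum over i=3..8:
  i=3: C(8,3)·!5 = 56·44 = 2464
  i=4: C(8,4)·!4 = 70·9 = 630
  i=5: C(8,5)·!3 = 56·2 = 112
  i=6: C(8,6)·!2 = 28·1 = 28
  i=7: C(8,7)·!1 = 8·0 = 0
  i=8: C(8,8)·!0 = 1·1 = 1
Total = 3235.

3235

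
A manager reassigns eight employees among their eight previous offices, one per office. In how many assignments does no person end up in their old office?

!8 is the nearest integer to 8!/e.
8! = 40320, and 40320/e ≈ 14832.90, so !8 = 14833.

14833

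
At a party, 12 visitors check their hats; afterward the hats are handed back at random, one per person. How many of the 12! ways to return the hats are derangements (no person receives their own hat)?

!12 = 12! · Σ_{k=0}^{12} (-1)^k/k!
= 12! - 12!/1! + 12!/2! - 12!/3! + 12!/4! - 12!/5! + 12!/6! - 12!/7! + 12!/8! - 12!/9! + 12!/10! - 12!/11! + 12!/12!
= 479001600 - 479001600 + 239500800 - 79833600 + 19958400 - 3991680 + 665280 - 95040 + 11880 - 1320 + 132 - 12 + 1
= 176214841

176214841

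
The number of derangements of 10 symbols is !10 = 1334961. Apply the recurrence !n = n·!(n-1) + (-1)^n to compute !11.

14684570

!11 = 11·1334961 - 1 = 14684570.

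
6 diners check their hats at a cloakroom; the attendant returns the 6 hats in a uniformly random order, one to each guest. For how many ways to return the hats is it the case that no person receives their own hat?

By inclusion-exclusion, !6 = Σ (-1)^k · 6!/k! for k=0..6
= 6! - 6!/1! + 6!/2! - 6!/3! + 6!/4! - 6!/5! + 6!/6!
= 720 - 720 + 360 - 120 + 30 - 6 + 1
= 265

265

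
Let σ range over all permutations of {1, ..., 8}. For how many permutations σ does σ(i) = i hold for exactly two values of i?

7420

Pick the 2 fixed positions: C(8,2) = 28 ways.
The other 6 form a derangement: !6 = 265.
Total: 28 × 265 = 7420.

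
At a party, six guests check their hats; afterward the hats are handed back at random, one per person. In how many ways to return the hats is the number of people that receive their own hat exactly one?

Choose which one of the 6 is fixed: C(6,1) = 6.
The other 5 form a derangement: !5 = 44.
Total: 6 × 44 = 264.

264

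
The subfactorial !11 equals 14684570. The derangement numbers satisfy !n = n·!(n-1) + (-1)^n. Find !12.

176214841

!12 = 12·14684570 + 1 = 176214841.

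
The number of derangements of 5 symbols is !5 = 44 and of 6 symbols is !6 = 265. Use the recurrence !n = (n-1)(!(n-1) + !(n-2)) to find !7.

1854

!7 = (7-1)·(!6 + !5) = 6·(265 + 44) = 6·309 = 1854.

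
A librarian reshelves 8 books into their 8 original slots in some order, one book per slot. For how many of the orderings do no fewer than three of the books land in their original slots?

3235

Sum C(8,i)·!(8-i) for i = 3..8:
  i=3: C(8,3)·!5 = 56·44 = 2464
  i=4: C(8,4)·!4 = 70·9 = 630
  i=5: C(8,5)·!3 = 56·2 = 112
  i=6: C(8,6)·!2 = 28·1 = 28
  i=7: C(8,7)·!1 = 8·0 = 0
  i=8: C(8,8)·!0 = 1·1 = 1
Total = 3235.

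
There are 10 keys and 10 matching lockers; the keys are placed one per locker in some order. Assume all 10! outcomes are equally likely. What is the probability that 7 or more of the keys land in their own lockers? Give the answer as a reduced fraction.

143/1814400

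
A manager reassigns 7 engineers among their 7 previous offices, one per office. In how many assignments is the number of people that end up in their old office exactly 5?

Pick the 5 fixed positions: C(7,5) = 21 ways.
The remaining 2 must be deranged: !2 = 1.
Total: 21 × 1 = 21.

21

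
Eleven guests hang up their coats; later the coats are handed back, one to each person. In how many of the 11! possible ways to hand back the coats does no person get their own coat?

14684570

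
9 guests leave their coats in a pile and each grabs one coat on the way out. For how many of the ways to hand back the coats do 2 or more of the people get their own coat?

95887

Sum C(9,i)·!(9-i) for i = 2..9:
  i=2: C(9,2)·!7 = 36·1854 = 66744
  i=3: C(9,3)·!6 = 84·265 = 22260
  i=4: C(9,4)·!5 = 126·44 = 5544
  i=5: C(9,5)·!4 = 126·9 = 1134
  i=6: C(9,6)·!3 = 84·2 = 168
  i=7: C(9,7)·!2 = 36·1 = 36
  i=8: C(9,8)·!1 = 9·0 = 0
  i=9: C(9,9)·!0 = 1·1 = 1
Total = 95887.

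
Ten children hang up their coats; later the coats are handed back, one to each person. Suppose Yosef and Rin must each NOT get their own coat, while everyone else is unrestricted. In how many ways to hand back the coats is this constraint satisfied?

Inclusion-exclusion on the 2 forbidden self-matches:
Σ_{j=0}^{2} (-1)^j C(2,j)(10-j)!
= C(2,0)·10! - C(2,1)·9! + C(2,2)·8!
= 3628800 - 725760 + 40320
= 2943360

2943360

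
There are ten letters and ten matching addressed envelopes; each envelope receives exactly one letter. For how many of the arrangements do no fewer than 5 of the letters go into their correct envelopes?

13264

Sum C(10,i)·!(10-i) for i = 5..10:
  i=5: C(10,5)·!5 = 252·44 = 11088
  i=6: C(10,6)·!4 = 210·9 = 1890
  i=7: C(10,7)·!3 = 120·2 = 240
  i=8: C(10,8)·!2 = 45·1 = 45
  i=9: C(10,9)·!1 = 10·0 = 0
  i=10: C(10,10)·!0 = 1·1 = 1
Total = 13264.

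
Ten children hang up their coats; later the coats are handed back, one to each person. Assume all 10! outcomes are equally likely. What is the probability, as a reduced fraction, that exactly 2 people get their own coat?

2119/11520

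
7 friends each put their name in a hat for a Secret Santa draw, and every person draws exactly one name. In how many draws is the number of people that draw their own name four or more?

92

# with exactly i fixed is C(7,i)·!(7-i); sum over i=4..7:
  i=4: C(7,4)·!3 = 35·2 = 70
  i=5: C(7,5)·!2 = 21·1 = 21
  i=6: C(7,6)·!1 = 7·0 = 0
  i=7: C(7,7)·!0 = 1·1 = 1
Total = 92.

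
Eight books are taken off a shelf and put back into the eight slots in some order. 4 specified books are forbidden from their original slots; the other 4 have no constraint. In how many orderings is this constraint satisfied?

24024

Inclusion-exclusion on the 4 forbidden self-matches:
Σ_{j=0}^{4} (-1)^j C(4,j)(8-j)!
= C(4,0)·8! - C(4,1)·7! + C(4,2)·6! - C(4,3)·5! + C(4,4)·4!
= 40320 - 20160 + 4320 - 480 + 24
= 24024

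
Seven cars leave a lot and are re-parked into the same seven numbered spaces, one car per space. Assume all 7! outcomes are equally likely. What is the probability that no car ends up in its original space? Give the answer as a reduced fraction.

103/280

Favorable outcomes: !7 = 1854.
Total outcomes: 7! = 5040.
Probability = 1854/5040 = 103/280.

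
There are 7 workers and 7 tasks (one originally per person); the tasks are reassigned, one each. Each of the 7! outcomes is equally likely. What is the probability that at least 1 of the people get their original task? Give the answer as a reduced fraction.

177/280

Favorable outcomes: Σ_{i≥1} C(7,i)·!(7-i) = 7·265 + 21·44 + 35·9 + 35·2 + 21·1 + 7·0 + 1·1 = 3186.
Total outcomes: 7! = 5040.
Probability = 3186/5040 = 177/280.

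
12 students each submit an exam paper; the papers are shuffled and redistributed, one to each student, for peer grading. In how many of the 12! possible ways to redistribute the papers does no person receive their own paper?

176214841

The subfactorial !12 = [12!/e] (nearest integer).
12! = 479001600, and 479001600/e ≈ 176214840.93, so !12 = 176214841.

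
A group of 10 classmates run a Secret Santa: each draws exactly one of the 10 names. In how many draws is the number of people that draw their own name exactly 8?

Pick the 8 fixed positions: C(10,8) = 45 ways.
The other 2 form a derangement: !2 = 1.
Total: 45 × 1 = 45.

45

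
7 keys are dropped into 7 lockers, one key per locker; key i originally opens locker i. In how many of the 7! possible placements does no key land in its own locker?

Use !n = (n-1)(!(n-1) + !(n-2)).
!7 = 6·(265 + 44) = 6·309 = 1854

1854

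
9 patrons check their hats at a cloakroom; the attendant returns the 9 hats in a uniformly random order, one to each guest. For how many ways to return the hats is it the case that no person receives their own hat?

133496

!9 = 9! · Σ_{k=0}^{9} (-1)^k/k!
= 9! - 9!/1! + 9!/2! - 9!/3! + 9!/4! - 9!/5! + 9!/6! - 9!/7! + 9!/8! - 9!/9!
= 362880 - 362880 + 181440 - 60480 + 15120 - 3024 + 504 - 72 + 9 - 1
= 133496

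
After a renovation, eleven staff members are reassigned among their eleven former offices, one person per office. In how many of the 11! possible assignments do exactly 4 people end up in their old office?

611820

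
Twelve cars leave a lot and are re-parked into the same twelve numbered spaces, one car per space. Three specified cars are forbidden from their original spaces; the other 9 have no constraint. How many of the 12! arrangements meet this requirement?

369774720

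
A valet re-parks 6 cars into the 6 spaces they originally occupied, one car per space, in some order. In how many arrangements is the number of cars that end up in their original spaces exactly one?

264

Pick the single fixed position: C(6,1) = 6 ways.
The other 5 form a derangement: !5 = 44.
Total: 6 × 44 = 264.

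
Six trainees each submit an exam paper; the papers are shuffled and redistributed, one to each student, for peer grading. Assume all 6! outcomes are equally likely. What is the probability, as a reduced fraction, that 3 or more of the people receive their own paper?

Favorable outcomes: Σ_{i≥3} C(6,i)·!(6-i) = 20·2 + 15·1 + 6·0 + 1·1 = 56.
Total outcomes: 6! = 720.
Probability = 56/720 = 7/90.

7/90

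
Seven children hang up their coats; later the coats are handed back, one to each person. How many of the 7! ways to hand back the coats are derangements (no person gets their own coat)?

Recurrence: !7 = 7·!6 + (-1)^7.
!7 = 7·265 - 1 = 1854

1854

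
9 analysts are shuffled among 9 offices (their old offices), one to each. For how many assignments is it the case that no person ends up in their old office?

The number of derangements of 9 is !9 = Σ_{k=0}^{9} (-1)^k·9!/k!
= 9! - 9!/1! + 9!/2! - 9!/3! + 9!/4! - 9!/5! + 9!/6! - 9!/7! + 9!/8! - 9!/9!
= 362880 - 362880 + 181440 - 60480 + 15120 - 3024 + 504 - 72 + 9 - 1
= 133496

133496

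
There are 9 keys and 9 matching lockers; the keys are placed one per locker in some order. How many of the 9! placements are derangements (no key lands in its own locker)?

The subfactorial !9 = [9!/e] (nearest integer).
9! = 362880, and 362880/e ≈ 133496.09, so !9 = 133496.

133496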